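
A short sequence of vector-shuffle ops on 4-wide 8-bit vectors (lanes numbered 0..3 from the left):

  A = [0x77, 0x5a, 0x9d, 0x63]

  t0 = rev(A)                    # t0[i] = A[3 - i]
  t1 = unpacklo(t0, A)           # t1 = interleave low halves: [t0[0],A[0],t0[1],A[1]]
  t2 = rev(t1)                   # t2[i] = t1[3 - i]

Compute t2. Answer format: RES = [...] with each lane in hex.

RES = [ 0x5a  0x9d  0x77  0x63 ]

→ t0 |63|9d|5a|77|
→ t1 |63|77|9d|5a|
→ t2 |5a|9d|77|63|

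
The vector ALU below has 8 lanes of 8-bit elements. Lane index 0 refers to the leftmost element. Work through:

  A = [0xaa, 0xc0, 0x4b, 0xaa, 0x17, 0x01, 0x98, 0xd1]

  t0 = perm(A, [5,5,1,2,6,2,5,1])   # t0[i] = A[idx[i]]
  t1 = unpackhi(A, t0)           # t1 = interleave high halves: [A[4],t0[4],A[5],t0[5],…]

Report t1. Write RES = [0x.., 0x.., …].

RES = [0x17, 0x98, 0x01, 0x4b, 0x98, 0x01, 0xd1, 0xc0]

  t0: 01 01 c0 4b 98 4b 01 c0
  t1: 17 98 01 4b 98 01 d1 c0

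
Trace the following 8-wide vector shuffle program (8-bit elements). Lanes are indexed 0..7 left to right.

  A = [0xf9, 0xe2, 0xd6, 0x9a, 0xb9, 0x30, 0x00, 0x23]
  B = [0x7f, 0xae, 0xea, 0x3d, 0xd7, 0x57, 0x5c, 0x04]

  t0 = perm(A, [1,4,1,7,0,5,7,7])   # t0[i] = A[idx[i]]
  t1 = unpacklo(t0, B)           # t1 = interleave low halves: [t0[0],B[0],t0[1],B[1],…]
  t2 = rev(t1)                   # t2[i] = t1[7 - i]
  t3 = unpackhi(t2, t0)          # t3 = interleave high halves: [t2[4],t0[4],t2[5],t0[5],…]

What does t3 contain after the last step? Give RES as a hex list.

RES = [ 0xae  0xf9  0xb9  0x30  0x7f  0x23  0xe2  0x23 ]

→ t0 |e2|b9|e2|23|f9|30|23|23|
→ t1 |e2|7f|b9|ae|e2|ea|23|3d|
→ t2 |3d|23|ea|e2|ae|b9|7f|e2|
→ t3 |ae|f9|b9|30|7f|23|e2|23|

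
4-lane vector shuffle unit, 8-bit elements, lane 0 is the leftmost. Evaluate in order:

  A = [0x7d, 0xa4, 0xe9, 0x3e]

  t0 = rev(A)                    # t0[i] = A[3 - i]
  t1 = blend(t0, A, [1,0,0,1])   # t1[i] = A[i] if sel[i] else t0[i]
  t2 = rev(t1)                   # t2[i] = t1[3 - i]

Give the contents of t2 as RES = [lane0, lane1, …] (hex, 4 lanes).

RES = [0x3e, 0xa4, 0xe9, 0x7d]

→ t0 |3e|e9|a4|7d|
→ t1 |7d|e9|a4|3e|
→ t2 |3e|a4|e9|7d|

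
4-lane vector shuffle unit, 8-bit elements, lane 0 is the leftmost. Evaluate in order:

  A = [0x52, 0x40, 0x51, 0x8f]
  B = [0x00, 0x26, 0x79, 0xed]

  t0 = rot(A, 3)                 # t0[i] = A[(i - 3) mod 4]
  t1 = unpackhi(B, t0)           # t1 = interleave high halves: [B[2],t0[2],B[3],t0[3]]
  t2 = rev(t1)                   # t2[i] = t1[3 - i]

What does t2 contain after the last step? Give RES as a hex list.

RES = [ 0x52  0xed  0x8f  0x79 ]

→ t0 |40|51|8f|52|
→ t1 |79|8f|ed|52|
→ t2 |52|ed|8f|79|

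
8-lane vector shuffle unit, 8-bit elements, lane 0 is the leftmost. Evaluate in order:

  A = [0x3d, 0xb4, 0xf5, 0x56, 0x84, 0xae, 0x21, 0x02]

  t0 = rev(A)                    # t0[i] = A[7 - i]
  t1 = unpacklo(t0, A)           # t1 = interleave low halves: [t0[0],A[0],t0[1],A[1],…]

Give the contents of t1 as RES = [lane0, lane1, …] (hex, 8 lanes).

t0 = [0x02, 0x21, 0xae, 0x84, 0x56, 0xf5, 0xb4, 0x3d]
t1 = [0x02, 0x3d, 0x21, 0xb4, 0xae, 0xf5, 0x84, 0x56]

RES = [ 0x02  0x3d  0x21  0xb4  0xae  0xf5  0x84  0x56 ]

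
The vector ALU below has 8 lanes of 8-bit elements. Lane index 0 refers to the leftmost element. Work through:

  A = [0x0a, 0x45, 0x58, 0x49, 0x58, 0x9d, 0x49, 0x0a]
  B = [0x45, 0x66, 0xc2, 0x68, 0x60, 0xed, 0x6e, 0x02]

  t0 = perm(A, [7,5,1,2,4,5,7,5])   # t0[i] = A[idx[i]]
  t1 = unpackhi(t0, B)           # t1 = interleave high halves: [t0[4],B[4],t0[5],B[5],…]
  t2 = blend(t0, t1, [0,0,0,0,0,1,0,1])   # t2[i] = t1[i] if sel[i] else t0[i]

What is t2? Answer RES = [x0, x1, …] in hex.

  t0: 0a 9d 45 58 58 9d 0a 9d
  t1: 58 60 9d ed 0a 6e 9d 02
  t2: 0a 9d 45 58 58 6e 0a 02

RES = [0x0a, 0x9d, 0x45, 0x58, 0x58, 0x6e, 0x0a, 0x02]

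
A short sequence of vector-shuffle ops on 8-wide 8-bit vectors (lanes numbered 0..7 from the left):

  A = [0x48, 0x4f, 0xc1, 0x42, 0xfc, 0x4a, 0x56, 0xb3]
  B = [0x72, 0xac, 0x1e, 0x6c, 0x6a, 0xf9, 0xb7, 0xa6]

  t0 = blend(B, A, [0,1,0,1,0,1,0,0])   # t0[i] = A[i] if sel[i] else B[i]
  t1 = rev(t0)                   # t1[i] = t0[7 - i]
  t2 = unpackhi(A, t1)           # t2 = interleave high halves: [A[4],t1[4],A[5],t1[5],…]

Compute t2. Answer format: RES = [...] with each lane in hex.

RES = [ 0xfc  0x42  0x4a  0x1e  0x56  0x4f  0xb3  0x72 ]

  t0: 72 4f 1e 42 6a 4a b7 a6
  t1: a6 b7 4a 6a 42 1e 4f 72
  t2: fc 42 4a 1e 56 4f b3 72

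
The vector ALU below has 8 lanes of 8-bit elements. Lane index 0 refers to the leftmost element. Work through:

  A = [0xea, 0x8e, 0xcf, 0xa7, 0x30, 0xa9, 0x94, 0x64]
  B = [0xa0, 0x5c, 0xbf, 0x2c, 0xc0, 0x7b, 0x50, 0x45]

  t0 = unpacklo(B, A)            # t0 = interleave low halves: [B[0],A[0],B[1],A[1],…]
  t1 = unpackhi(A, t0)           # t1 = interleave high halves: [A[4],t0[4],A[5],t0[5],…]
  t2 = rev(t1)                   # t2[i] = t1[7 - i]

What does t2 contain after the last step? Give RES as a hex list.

→ t0 |a0|ea|5c|8e|bf|cf|2c|a7|
→ t1 |30|bf|a9|cf|94|2c|64|a7|
→ t2 |a7|64|2c|94|cf|a9|bf|30|

RES = [0xa7, 0x64, 0x2c, 0x94, 0xcf, 0xa9, 0xbf, 0x30]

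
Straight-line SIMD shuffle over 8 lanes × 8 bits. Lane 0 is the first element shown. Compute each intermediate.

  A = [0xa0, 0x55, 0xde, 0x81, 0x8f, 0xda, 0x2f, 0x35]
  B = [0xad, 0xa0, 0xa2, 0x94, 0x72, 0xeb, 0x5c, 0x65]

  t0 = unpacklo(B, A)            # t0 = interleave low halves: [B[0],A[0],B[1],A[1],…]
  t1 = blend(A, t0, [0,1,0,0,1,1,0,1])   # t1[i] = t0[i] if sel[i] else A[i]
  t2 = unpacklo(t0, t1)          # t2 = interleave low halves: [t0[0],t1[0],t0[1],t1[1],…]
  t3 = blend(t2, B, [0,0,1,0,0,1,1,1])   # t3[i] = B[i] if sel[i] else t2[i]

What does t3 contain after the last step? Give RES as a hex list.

  t0: ad a0 a0 55 a2 de 94 81
  t1: a0 a0 de 81 a2 de 2f 81
  t2: ad a0 a0 a0 a0 de 55 81
  t3: ad a0 a2 a0 a0 eb 5c 65

RES = [0xad, 0xa0, 0xa2, 0xa0, 0xa0, 0xeb, 0x5c, 0x65]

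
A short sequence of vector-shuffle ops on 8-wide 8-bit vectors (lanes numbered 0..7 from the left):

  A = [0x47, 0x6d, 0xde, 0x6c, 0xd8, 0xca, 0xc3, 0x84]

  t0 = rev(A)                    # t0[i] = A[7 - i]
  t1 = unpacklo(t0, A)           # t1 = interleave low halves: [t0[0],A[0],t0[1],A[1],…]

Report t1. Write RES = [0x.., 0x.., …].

t0 = [0x84, 0xc3, 0xca, 0xd8, 0x6c, 0xde, 0x6d, 0x47]
t1 = [0x84, 0x47, 0xc3, 0x6d, 0xca, 0xde, 0xd8, 0x6c]

RES = [0x84, 0x47, 0xc3, 0x6d, 0xca, 0xde, 0xd8, 0x6c]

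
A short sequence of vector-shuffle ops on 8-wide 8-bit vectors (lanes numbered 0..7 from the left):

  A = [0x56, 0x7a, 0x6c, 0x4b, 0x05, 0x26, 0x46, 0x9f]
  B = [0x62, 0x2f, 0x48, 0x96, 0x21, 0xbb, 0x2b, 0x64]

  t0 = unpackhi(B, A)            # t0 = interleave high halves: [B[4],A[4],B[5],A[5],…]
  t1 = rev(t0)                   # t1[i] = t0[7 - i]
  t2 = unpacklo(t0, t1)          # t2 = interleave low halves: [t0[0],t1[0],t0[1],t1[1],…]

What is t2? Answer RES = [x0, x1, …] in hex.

→ t0 |21|05|bb|26|2b|46|64|9f|
→ t1 |9f|64|46|2b|26|bb|05|21|
→ t2 |21|9f|05|64|bb|46|26|2b|

RES = [0x21, 0x9f, 0x05, 0x64, 0xbb, 0x46, 0x26, 0x2b]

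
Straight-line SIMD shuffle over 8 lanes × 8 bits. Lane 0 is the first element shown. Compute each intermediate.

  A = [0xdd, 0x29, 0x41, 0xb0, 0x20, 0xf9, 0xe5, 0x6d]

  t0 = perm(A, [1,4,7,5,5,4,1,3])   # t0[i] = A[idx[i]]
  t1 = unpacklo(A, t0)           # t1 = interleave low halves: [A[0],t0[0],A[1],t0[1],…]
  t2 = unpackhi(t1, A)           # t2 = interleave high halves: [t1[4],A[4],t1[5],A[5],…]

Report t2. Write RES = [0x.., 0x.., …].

t0 = [0x29, 0x20, 0x6d, 0xf9, 0xf9, 0x20, 0x29, 0xb0]
t1 = [0xdd, 0x29, 0x29, 0x20, 0x41, 0x6d, 0xb0, 0xf9]
t2 = [0x41, 0x20, 0x6d, 0xf9, 0xb0, 0xe5, 0xf9, 0x6d]

RES = [0x41, 0x20, 0x6d, 0xf9, 0xb0, 0xe5, 0xf9, 0x6d]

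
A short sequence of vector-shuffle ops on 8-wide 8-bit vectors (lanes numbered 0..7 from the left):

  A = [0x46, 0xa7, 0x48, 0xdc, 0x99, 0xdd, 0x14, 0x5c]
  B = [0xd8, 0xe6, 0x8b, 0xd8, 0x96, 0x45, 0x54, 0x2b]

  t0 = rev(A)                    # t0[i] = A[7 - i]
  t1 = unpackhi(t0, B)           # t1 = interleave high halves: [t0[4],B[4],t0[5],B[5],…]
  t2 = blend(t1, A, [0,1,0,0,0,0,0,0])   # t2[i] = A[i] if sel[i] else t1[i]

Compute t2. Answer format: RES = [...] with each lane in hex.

→ t0 |5c|14|dd|99|dc|48|a7|46|
→ t1 |dc|96|48|45|a7|54|46|2b|
→ t2 |dc|a7|48|45|a7|54|46|2b|

RES = [ 0xdc  0xa7  0x48  0x45  0xa7  0x54  0x46  0x2b ]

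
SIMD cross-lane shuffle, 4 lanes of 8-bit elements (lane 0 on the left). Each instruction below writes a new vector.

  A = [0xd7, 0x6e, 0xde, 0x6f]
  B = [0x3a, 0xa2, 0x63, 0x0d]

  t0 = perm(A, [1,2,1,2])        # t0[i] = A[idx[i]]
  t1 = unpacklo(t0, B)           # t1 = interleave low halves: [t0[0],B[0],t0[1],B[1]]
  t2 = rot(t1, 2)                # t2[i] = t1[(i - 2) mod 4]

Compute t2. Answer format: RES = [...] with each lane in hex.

RES = [ 0xde  0xa2  0x6e  0x3a ]

  t0: 6e de 6e de
  t1: 6e 3a de a2
  t2: de a2 6e 3a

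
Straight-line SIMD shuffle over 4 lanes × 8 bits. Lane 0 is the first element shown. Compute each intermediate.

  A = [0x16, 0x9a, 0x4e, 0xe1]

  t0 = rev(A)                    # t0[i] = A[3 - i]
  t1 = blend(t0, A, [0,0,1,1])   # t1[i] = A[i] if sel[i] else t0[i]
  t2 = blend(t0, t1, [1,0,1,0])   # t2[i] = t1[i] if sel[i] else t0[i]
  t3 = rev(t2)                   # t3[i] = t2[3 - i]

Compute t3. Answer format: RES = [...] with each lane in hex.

RES = [0x16, 0x4e, 0x4e, 0xe1]

→ t0 |e1|4e|9a|16|
→ t1 |e1|4e|4e|e1|
→ t2 |e1|4e|4e|16|
→ t3 |16|4e|4e|e1|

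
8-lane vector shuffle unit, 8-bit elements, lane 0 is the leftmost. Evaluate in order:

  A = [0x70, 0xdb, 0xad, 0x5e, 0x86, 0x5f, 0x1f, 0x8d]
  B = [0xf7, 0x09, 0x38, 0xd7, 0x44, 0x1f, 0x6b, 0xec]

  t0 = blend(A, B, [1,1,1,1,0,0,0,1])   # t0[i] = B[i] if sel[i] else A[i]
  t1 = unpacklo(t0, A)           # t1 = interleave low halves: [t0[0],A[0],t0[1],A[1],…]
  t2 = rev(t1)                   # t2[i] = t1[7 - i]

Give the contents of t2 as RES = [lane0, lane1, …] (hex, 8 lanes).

RES = [0x5e, 0xd7, 0xad, 0x38, 0xdb, 0x09, 0x70, 0xf7]

→ t0 |f7|09|38|d7|86|5f|1f|ec|
→ t1 |f7|70|09|db|38|ad|d7|5e|
→ t2 |5e|d7|ad|38|db|09|70|f7|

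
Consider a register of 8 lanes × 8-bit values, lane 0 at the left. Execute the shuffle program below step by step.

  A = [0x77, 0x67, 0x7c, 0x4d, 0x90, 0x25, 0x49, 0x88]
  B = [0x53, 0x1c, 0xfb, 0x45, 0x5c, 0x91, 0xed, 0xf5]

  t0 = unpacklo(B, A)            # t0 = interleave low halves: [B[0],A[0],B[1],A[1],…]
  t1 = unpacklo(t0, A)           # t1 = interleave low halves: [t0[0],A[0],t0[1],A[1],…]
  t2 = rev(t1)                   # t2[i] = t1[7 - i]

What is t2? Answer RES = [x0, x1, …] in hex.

RES = [ 0x4d  0x67  0x7c  0x1c  0x67  0x77  0x77  0x53 ]

  t0: 53 77 1c 67 fb 7c 45 4d
  t1: 53 77 77 67 1c 7c 67 4d
  t2: 4d 67 7c 1c 67 77 77 53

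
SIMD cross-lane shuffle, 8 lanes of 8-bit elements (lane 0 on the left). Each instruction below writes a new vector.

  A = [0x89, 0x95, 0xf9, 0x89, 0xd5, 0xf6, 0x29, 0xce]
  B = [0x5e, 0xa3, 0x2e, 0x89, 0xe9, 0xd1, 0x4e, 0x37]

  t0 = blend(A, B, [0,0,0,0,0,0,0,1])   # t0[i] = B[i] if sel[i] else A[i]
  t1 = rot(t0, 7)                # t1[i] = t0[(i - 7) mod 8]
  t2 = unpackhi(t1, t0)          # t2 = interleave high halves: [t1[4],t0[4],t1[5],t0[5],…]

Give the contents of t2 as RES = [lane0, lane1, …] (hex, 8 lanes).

RES = [ 0xf6  0xd5  0x29  0xf6  0x37  0x29  0x89  0x37 ]

  t0: 89 95 f9 89 d5 f6 29 37
  t1: 95 f9 89 d5 f6 29 37 89
  t2: f6 d5 29 f6 37 29 89 37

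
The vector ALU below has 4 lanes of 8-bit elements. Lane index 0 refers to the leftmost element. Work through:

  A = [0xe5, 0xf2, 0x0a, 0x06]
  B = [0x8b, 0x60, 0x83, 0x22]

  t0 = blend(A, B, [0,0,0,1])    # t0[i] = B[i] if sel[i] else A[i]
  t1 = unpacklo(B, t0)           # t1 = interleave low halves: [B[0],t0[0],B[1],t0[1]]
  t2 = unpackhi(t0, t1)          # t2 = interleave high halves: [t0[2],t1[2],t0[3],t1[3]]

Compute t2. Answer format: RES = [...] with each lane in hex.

→ t0 |e5|f2|0a|22|
→ t1 |8b|e5|60|f2|
→ t2 |0a|60|22|f2|

RES = [ 0x0a  0x60  0x22  0xf2 ]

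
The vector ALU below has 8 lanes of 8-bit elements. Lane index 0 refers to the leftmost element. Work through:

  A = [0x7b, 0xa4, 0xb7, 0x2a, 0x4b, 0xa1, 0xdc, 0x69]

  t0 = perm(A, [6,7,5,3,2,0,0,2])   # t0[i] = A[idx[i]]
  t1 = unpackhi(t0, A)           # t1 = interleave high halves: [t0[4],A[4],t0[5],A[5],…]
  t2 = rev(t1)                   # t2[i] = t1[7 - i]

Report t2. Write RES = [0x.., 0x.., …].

t0 = [0xdc, 0x69, 0xa1, 0x2a, 0xb7, 0x7b, 0x7b, 0xb7]
t1 = [0xb7, 0x4b, 0x7b, 0xa1, 0x7b, 0xdc, 0xb7, 0x69]
t2 = [0x69, 0xb7, 0xdc, 0x7b, 0xa1, 0x7b, 0x4b, 0xb7]

RES = [ 0x69  0xb7  0xdc  0x7b  0xa1  0x7b  0x4b  0xb7 ]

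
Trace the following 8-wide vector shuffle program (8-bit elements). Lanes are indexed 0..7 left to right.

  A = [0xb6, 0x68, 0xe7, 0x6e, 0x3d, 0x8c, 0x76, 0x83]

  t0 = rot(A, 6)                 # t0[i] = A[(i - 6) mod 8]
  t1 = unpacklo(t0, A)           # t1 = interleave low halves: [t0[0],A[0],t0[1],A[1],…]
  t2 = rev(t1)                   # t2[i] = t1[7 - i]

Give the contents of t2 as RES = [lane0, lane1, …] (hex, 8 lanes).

RES = [ 0x6e  0x8c  0xe7  0x3d  0x68  0x6e  0xb6  0xe7 ]

→ t0 |e7|6e|3d|8c|76|83|b6|68|
→ t1 |e7|b6|6e|68|3d|e7|8c|6e|
→ t2 |6e|8c|e7|3d|68|6e|b6|e7|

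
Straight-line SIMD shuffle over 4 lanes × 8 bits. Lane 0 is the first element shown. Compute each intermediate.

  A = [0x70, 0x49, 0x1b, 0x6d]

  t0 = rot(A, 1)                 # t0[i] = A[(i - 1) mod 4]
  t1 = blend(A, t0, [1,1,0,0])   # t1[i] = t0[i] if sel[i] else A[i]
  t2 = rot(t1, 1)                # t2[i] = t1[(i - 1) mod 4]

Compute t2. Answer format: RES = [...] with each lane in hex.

t0 = [0x6d, 0x70, 0x49, 0x1b]
t1 = [0x6d, 0x70, 0x1b, 0x6d]
t2 = [0x6d, 0x6d, 0x70, 0x1b]

RES = [ 0x6d  0x6d  0x70  0x1b ]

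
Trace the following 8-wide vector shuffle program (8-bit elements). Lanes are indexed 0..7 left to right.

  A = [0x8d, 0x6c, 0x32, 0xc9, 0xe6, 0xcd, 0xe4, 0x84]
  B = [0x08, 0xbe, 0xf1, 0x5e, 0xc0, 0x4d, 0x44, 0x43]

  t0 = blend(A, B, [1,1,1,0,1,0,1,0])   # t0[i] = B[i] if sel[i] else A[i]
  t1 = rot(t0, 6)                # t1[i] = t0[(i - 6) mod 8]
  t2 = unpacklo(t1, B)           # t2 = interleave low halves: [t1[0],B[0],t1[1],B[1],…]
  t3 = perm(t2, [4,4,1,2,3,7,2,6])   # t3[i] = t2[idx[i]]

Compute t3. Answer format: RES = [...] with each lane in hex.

RES = [0xc0, 0xc0, 0x08, 0xc9, 0xbe, 0x5e, 0xc9, 0xcd]

  t0: 08 be f1 c9 c0 cd 44 84
  t1: f1 c9 c0 cd 44 84 08 be
  t2: f1 08 c9 be c0 f1 cd 5e
  t3: c0 c0 08 c9 be 5e c9 cd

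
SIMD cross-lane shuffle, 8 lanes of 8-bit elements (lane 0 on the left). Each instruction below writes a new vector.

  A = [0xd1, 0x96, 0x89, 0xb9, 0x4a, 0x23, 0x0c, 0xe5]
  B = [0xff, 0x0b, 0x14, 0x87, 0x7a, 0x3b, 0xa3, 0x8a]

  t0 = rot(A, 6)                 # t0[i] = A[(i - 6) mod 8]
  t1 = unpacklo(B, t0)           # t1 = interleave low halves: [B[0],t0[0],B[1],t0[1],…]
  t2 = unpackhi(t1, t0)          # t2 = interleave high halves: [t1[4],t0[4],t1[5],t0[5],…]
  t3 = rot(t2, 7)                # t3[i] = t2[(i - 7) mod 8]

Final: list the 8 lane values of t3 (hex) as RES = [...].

t0 = [0x89, 0xb9, 0x4a, 0x23, 0x0c, 0xe5, 0xd1, 0x96]
t1 = [0xff, 0x89, 0x0b, 0xb9, 0x14, 0x4a, 0x87, 0x23]
t2 = [0x14, 0x0c, 0x4a, 0xe5, 0x87, 0xd1, 0x23, 0x96]
t3 = [0x0c, 0x4a, 0xe5, 0x87, 0xd1, 0x23, 0x96, 0x14]

RES = [0x0c, 0x4a, 0xe5, 0x87, 0xd1, 0x23, 0x96, 0x14]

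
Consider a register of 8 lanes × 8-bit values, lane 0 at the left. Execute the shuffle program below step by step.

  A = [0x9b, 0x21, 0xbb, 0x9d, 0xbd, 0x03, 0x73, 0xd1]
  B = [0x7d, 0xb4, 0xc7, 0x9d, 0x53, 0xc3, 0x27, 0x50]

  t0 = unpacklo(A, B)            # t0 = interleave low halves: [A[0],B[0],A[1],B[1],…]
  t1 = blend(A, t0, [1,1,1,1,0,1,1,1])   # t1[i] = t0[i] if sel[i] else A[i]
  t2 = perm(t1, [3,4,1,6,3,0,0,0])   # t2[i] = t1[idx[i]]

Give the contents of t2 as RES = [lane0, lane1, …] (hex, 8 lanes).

RES = [ 0xb4  0xbd  0x7d  0x9d  0xb4  0x9b  0x9b  0x9b ]

→ t0 |9b|7d|21|b4|bb|c7|9d|9d|
→ t1 |9b|7d|21|b4|bd|c7|9d|9d|
→ t2 |b4|bd|7d|9d|b4|9b|9b|9b|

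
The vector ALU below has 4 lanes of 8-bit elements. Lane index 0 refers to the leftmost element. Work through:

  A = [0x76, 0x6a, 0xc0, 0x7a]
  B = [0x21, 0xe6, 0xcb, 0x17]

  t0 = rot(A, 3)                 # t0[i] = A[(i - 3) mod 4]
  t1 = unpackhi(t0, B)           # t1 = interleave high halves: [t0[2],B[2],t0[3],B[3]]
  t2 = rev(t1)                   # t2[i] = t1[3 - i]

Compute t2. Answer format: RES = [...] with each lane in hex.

→ t0 |6a|c0|7a|76|
→ t1 |7a|cb|76|17|
→ t2 |17|76|cb|7a|

RES = [0x17, 0x76, 0xcb, 0x7a]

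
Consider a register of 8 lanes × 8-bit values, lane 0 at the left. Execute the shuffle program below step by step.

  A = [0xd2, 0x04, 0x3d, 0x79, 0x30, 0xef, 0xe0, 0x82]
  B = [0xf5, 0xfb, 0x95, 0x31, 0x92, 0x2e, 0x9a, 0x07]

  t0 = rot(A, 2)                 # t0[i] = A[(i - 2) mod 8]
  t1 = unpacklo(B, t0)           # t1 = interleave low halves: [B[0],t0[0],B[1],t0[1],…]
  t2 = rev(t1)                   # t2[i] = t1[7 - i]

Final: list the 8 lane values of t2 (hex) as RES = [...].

t0 = [0xe0, 0x82, 0xd2, 0x04, 0x3d, 0x79, 0x30, 0xef]
t1 = [0xf5, 0xe0, 0xfb, 0x82, 0x95, 0xd2, 0x31, 0x04]
t2 = [0x04, 0x31, 0xd2, 0x95, 0x82, 0xfb, 0xe0, 0xf5]

RES = [ 0x04  0x31  0xd2  0x95  0x82  0xfb  0xe0  0xf5 ]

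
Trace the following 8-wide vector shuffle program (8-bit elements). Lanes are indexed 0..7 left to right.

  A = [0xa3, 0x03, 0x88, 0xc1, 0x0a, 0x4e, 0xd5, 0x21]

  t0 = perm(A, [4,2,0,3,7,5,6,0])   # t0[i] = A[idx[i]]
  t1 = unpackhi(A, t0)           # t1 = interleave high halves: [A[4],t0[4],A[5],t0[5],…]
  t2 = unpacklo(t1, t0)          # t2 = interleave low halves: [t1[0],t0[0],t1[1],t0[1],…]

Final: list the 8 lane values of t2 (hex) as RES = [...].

RES = [ 0x0a  0x0a  0x21  0x88  0x4e  0xa3  0x4e  0xc1 ]

  t0: 0a 88 a3 c1 21 4e d5 a3
  t1: 0a 21 4e 4e d5 d5 21 a3
  t2: 0a 0a 21 88 4e a3 4e c1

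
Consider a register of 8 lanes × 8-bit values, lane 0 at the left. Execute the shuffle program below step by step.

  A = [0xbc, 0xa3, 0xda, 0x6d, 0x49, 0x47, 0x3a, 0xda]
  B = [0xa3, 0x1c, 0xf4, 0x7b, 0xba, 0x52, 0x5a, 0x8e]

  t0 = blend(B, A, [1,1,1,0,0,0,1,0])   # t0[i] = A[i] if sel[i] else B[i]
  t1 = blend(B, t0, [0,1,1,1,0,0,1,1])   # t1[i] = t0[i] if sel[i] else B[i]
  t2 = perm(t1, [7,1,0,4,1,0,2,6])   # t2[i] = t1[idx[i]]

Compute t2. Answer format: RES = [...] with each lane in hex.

RES = [ 0x8e  0xa3  0xa3  0xba  0xa3  0xa3  0xda  0x3a ]

→ t0 |bc|a3|da|7b|ba|52|3a|8e|
→ t1 |a3|a3|da|7b|ba|52|3a|8e|
→ t2 |8e|a3|a3|ba|a3|a3|da|3a|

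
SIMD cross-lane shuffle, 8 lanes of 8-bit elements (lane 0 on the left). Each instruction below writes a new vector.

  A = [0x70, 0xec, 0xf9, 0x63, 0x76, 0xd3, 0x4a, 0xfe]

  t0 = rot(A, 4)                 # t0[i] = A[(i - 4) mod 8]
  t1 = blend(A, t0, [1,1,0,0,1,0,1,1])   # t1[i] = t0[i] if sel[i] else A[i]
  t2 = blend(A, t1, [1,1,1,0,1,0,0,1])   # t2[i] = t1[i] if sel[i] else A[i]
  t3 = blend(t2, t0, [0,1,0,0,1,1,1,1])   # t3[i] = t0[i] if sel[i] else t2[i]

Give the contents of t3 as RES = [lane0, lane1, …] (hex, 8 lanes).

→ t0 |76|d3|4a|fe|70|ec|f9|63|
→ t1 |76|d3|f9|63|70|d3|f9|63|
→ t2 |76|d3|f9|63|70|d3|4a|63|
→ t3 |76|d3|f9|63|70|ec|f9|63|

RES = [ 0x76  0xd3  0xf9  0x63  0x70  0xec  0xf9  0x63 ]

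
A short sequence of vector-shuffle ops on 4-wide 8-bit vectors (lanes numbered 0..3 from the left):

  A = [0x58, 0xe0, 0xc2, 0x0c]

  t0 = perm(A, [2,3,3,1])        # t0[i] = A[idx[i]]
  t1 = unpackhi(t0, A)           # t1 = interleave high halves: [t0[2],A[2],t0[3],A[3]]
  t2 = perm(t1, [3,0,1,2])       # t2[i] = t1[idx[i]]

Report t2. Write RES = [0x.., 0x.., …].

  t0: c2 0c 0c e0
  t1: 0c c2 e0 0c
  t2: 0c 0c c2 e0

RES = [0x0c, 0x0c, 0xc2, 0xe0]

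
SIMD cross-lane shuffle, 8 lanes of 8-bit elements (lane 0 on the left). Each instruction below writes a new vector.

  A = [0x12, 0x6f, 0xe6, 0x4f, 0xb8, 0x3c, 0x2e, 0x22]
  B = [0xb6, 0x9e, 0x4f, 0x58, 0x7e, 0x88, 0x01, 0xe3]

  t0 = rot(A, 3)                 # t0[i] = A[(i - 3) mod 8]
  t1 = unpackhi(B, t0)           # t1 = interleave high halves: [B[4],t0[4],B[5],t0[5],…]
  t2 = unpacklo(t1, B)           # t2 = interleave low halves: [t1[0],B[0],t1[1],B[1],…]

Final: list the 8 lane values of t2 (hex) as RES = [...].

→ t0 |3c|2e|22|12|6f|e6|4f|b8|
→ t1 |7e|6f|88|e6|01|4f|e3|b8|
→ t2 |7e|b6|6f|9e|88|4f|e6|58|

RES = [0x7e, 0xb6, 0x6f, 0x9e, 0x88, 0x4f, 0xe6, 0x58]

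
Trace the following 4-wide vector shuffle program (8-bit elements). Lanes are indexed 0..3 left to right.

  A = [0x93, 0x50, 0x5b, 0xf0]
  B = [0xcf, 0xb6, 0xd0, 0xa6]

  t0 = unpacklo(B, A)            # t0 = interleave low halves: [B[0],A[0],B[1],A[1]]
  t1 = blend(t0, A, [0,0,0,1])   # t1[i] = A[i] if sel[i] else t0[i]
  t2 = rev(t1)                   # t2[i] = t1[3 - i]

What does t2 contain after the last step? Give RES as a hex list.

t0 = [0xcf, 0x93, 0xb6, 0x50]
t1 = [0xcf, 0x93, 0xb6, 0xf0]
t2 = [0xf0, 0xb6, 0x93, 0xcf]

RES = [0xf0, 0xb6, 0x93, 0xcf]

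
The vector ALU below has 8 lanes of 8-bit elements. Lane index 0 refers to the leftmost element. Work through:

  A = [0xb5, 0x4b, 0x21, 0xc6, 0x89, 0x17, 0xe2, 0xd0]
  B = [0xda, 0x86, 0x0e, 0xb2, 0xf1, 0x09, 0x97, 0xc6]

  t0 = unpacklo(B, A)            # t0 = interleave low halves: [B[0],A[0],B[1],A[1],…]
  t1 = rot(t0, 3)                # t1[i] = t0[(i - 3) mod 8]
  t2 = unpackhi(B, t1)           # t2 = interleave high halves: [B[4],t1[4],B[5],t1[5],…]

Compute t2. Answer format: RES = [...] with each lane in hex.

t0 = [0xda, 0xb5, 0x86, 0x4b, 0x0e, 0x21, 0xb2, 0xc6]
t1 = [0x21, 0xb2, 0xc6, 0xda, 0xb5, 0x86, 0x4b, 0x0e]
t2 = [0xf1, 0xb5, 0x09, 0x86, 0x97, 0x4b, 0xc6, 0x0e]

RES = [ 0xf1  0xb5  0x09  0x86  0x97  0x4b  0xc6  0x0e ]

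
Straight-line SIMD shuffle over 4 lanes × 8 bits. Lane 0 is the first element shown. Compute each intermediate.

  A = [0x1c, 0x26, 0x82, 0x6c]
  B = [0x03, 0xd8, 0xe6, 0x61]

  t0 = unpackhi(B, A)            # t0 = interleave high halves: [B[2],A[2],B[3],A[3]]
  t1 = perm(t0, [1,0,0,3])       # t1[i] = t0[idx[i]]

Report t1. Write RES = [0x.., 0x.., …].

t0 = [0xe6, 0x82, 0x61, 0x6c]
t1 = [0x82, 0xe6, 0xe6, 0x6c]

RES = [0x82, 0xe6, 0xe6, 0x6c]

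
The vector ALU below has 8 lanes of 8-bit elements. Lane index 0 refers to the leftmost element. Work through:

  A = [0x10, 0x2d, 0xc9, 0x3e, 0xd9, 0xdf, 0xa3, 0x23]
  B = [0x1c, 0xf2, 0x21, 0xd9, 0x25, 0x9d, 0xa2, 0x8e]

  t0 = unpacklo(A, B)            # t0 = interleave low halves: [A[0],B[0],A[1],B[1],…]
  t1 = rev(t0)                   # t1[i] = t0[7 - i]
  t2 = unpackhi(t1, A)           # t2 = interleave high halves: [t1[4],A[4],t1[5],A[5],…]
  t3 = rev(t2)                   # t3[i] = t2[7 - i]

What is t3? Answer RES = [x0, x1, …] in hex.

→ t0 |10|1c|2d|f2|c9|21|3e|d9|
→ t1 |d9|3e|21|c9|f2|2d|1c|10|
→ t2 |f2|d9|2d|df|1c|a3|10|23|
→ t3 |23|10|a3|1c|df|2d|d9|f2|

RES = [ 0x23  0x10  0xa3  0x1c  0xdf  0x2d  0xd9  0xf2 ]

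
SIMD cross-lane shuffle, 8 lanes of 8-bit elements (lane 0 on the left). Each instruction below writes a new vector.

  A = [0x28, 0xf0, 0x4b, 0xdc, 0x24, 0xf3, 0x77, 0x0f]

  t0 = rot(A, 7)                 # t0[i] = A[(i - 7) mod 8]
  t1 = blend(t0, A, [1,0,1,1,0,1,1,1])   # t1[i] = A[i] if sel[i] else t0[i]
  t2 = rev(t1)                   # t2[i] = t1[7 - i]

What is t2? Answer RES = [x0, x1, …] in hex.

RES = [ 0x0f  0x77  0xf3  0xf3  0xdc  0x4b  0x4b  0x28 ]

t0 = [0xf0, 0x4b, 0xdc, 0x24, 0xf3, 0x77, 0x0f, 0x28]
t1 = [0x28, 0x4b, 0x4b, 0xdc, 0xf3, 0xf3, 0x77, 0x0f]
t2 = [0x0f, 0x77, 0xf3, 0xf3, 0xdc, 0x4b, 0x4b, 0x28]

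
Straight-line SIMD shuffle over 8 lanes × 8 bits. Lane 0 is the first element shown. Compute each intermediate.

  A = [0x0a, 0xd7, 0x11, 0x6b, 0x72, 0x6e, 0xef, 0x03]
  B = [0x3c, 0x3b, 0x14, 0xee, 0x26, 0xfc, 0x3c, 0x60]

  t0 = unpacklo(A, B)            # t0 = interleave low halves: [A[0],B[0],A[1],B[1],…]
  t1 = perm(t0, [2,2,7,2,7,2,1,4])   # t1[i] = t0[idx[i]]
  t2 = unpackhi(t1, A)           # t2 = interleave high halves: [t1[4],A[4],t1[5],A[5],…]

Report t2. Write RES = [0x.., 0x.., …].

RES = [ 0xee  0x72  0xd7  0x6e  0x3c  0xef  0x11  0x03 ]

t0 = [0x0a, 0x3c, 0xd7, 0x3b, 0x11, 0x14, 0x6b, 0xee]
t1 = [0xd7, 0xd7, 0xee, 0xd7, 0xee, 0xd7, 0x3c, 0x11]
t2 = [0xee, 0x72, 0xd7, 0x6e, 0x3c, 0xef, 0x11, 0x03]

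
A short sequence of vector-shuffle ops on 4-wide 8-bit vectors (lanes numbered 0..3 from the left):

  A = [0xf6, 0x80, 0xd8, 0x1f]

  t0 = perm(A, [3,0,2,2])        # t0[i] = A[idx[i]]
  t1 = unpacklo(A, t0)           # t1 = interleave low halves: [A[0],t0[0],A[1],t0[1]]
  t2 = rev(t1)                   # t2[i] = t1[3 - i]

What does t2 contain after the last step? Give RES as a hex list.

→ t0 |1f|f6|d8|d8|
→ t1 |f6|1f|80|f6|
→ t2 |f6|80|1f|f6|

RES = [0xf6, 0x80, 0x1f, 0xf6]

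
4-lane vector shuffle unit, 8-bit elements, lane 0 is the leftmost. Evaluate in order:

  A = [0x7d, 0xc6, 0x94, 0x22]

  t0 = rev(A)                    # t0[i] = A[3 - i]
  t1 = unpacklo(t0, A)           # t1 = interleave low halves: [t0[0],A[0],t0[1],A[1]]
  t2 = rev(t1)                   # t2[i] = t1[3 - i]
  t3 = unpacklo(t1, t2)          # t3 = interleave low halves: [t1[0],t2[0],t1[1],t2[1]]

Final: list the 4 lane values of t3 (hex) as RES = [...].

  t0: 22 94 c6 7d
  t1: 22 7d 94 c6
  t2: c6 94 7d 22
  t3: 22 c6 7d 94

RES = [0x22, 0xc6, 0x7d, 0x94]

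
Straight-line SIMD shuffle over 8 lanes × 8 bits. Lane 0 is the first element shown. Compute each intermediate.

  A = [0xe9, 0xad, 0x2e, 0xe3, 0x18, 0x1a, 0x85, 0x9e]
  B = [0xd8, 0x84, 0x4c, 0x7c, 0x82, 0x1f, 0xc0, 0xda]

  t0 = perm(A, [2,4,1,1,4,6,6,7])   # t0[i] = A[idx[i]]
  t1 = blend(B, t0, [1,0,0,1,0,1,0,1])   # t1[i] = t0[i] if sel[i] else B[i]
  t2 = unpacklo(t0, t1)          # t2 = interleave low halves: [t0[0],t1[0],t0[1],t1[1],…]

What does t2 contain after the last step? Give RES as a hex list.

RES = [0x2e, 0x2e, 0x18, 0x84, 0xad, 0x4c, 0xad, 0xad]

  t0: 2e 18 ad ad 18 85 85 9e
  t1: 2e 84 4c ad 82 85 c0 9e
  t2: 2e 2e 18 84 ad 4c ad ad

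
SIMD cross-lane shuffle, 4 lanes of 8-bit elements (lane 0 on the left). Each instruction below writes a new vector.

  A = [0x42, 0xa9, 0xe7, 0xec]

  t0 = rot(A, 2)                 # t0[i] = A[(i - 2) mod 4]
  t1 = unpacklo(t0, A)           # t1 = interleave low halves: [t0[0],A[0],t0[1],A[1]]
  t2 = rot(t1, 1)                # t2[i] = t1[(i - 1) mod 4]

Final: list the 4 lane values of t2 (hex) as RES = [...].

→ t0 |e7|ec|42|a9|
→ t1 |e7|42|ec|a9|
→ t2 |a9|e7|42|ec|

RES = [0xa9, 0xe7, 0x42, 0xec]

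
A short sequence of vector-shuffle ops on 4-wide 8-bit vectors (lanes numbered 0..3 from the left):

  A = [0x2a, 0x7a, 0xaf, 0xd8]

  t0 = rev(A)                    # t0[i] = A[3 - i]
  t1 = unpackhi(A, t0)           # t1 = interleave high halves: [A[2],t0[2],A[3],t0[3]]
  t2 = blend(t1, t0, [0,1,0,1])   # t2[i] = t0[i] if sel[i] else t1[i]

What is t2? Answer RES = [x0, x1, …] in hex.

RES = [0xaf, 0xaf, 0xd8, 0x2a]

→ t0 |d8|af|7a|2a|
→ t1 |af|7a|d8|2a|
→ t2 |af|af|d8|2a|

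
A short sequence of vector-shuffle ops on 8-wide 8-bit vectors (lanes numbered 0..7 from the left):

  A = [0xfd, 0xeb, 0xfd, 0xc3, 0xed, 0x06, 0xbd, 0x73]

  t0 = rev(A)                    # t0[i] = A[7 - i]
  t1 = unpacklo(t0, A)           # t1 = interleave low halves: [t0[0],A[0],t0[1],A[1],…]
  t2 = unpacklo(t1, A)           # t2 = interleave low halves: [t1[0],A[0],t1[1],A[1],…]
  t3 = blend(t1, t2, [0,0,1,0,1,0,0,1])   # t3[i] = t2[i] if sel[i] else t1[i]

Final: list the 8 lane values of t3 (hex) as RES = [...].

→ t0 |73|bd|06|ed|c3|fd|eb|fd|
→ t1 |73|fd|bd|eb|06|fd|ed|c3|
→ t2 |73|fd|fd|eb|bd|fd|eb|c3|
→ t3 |73|fd|fd|eb|bd|fd|ed|c3|

RES = [0x73, 0xfd, 0xfd, 0xeb, 0xbd, 0xfd, 0xed, 0xc3]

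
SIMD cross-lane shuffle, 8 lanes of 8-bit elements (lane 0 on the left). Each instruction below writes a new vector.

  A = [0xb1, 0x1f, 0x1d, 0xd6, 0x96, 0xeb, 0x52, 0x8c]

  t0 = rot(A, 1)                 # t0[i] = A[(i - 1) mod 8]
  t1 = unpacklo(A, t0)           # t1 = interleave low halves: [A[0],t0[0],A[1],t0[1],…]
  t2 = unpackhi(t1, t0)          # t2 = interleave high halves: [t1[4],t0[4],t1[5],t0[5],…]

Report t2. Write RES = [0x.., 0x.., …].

→ t0 |8c|b1|1f|1d|d6|96|eb|52|
→ t1 |b1|8c|1f|b1|1d|1f|d6|1d|
→ t2 |1d|d6|1f|96|d6|eb|1d|52|

RES = [0x1d, 0xd6, 0x1f, 0x96, 0xd6, 0xeb, 0x1d, 0x52]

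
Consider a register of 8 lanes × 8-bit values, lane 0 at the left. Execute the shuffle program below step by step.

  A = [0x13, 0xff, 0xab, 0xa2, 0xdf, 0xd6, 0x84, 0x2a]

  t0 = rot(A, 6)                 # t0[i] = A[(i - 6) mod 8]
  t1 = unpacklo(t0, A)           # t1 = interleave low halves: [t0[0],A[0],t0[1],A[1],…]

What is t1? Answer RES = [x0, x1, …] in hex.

RES = [0xab, 0x13, 0xa2, 0xff, 0xdf, 0xab, 0xd6, 0xa2]

t0 = [0xab, 0xa2, 0xdf, 0xd6, 0x84, 0x2a, 0x13, 0xff]
t1 = [0xab, 0x13, 0xa2, 0xff, 0xdf, 0xab, 0xd6, 0xa2]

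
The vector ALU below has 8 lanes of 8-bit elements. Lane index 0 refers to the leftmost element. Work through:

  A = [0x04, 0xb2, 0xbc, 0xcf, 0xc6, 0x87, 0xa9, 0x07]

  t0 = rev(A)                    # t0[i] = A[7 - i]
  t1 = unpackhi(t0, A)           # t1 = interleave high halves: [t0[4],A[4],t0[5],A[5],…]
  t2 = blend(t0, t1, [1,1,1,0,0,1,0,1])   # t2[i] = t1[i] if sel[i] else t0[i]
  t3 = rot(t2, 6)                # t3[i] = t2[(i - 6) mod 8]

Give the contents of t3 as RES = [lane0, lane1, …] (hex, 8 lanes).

  t0: 07 a9 87 c6 cf bc b2 04
  t1: cf c6 bc 87 b2 a9 04 07
  t2: cf c6 bc c6 cf a9 b2 07
  t3: bc c6 cf a9 b2 07 cf c6

RES = [ 0xbc  0xc6  0xcf  0xa9  0xb2  0x07  0xcf  0xc6 ]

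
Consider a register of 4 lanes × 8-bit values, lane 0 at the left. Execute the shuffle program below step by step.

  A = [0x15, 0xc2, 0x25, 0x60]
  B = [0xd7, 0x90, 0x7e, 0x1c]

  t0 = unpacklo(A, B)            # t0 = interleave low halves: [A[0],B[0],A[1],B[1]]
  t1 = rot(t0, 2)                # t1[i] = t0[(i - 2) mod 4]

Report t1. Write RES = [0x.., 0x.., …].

RES = [ 0xc2  0x90  0x15  0xd7 ]

t0 = [0x15, 0xd7, 0xc2, 0x90]
t1 = [0xc2, 0x90, 0x15, 0xd7]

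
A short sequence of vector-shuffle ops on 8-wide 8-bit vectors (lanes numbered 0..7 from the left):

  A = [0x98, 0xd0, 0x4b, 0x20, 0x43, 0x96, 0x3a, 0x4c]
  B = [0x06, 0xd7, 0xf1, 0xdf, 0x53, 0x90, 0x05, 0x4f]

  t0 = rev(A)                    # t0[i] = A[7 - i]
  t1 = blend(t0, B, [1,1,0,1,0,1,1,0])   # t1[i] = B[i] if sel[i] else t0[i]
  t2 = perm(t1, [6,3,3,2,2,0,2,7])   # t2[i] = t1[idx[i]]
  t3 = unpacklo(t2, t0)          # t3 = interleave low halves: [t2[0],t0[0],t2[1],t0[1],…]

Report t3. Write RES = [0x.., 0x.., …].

→ t0 |4c|3a|96|43|20|4b|d0|98|
→ t1 |06|d7|96|df|20|90|05|98|
→ t2 |05|df|df|96|96|06|96|98|
→ t3 |05|4c|df|3a|df|96|96|43|

RES = [ 0x05  0x4c  0xdf  0x3a  0xdf  0x96  0x96  0x43 ]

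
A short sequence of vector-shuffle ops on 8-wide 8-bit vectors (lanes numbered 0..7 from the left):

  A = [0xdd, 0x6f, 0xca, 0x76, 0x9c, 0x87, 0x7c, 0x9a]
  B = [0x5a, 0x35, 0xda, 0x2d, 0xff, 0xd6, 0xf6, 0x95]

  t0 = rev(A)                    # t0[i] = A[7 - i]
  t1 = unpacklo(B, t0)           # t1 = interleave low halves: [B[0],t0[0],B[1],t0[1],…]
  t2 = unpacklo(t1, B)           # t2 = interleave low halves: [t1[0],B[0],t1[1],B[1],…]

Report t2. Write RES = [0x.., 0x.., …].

RES = [ 0x5a  0x5a  0x9a  0x35  0x35  0xda  0x7c  0x2d ]

→ t0 |9a|7c|87|9c|76|ca|6f|dd|
→ t1 |5a|9a|35|7c|da|87|2d|9c|
→ t2 |5a|5a|9a|35|35|da|7c|2d|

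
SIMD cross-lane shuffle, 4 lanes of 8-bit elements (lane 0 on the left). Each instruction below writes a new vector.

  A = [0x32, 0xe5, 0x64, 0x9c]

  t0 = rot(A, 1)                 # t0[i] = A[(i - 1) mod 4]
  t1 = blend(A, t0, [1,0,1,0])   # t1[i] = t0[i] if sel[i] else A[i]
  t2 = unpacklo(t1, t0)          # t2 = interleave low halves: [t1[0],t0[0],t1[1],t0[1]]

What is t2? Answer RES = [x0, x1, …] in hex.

  t0: 9c 32 e5 64
  t1: 9c e5 e5 9c
  t2: 9c 9c e5 32

RES = [0x9c, 0x9c, 0xe5, 0x32]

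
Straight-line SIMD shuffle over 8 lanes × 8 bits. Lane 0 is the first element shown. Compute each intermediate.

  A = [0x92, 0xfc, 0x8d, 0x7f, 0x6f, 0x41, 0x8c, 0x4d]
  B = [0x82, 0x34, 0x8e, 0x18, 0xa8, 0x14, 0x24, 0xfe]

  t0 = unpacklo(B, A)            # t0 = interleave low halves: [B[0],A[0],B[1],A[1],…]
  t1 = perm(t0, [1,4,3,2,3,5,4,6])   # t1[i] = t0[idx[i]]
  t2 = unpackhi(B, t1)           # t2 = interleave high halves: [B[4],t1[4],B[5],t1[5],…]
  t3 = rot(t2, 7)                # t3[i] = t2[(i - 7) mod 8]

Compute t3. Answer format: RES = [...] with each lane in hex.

RES = [ 0xfc  0x14  0x8d  0x24  0x8e  0xfe  0x18  0xa8 ]

t0 = [0x82, 0x92, 0x34, 0xfc, 0x8e, 0x8d, 0x18, 0x7f]
t1 = [0x92, 0x8e, 0xfc, 0x34, 0xfc, 0x8d, 0x8e, 0x18]
t2 = [0xa8, 0xfc, 0x14, 0x8d, 0x24, 0x8e, 0xfe, 0x18]
t3 = [0xfc, 0x14, 0x8d, 0x24, 0x8e, 0xfe, 0x18, 0xa8]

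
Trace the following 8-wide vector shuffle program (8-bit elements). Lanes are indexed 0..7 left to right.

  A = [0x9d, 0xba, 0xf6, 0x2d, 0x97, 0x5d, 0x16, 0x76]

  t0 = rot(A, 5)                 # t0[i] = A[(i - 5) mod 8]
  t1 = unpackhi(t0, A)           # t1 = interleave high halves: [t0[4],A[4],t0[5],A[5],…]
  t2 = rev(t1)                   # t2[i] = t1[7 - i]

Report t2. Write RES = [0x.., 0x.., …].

RES = [ 0x76  0xf6  0x16  0xba  0x5d  0x9d  0x97  0x76 ]

→ t0 |2d|97|5d|16|76|9d|ba|f6|
→ t1 |76|97|9d|5d|ba|16|f6|76|
→ t2 |76|f6|16|ba|5d|9d|97|76|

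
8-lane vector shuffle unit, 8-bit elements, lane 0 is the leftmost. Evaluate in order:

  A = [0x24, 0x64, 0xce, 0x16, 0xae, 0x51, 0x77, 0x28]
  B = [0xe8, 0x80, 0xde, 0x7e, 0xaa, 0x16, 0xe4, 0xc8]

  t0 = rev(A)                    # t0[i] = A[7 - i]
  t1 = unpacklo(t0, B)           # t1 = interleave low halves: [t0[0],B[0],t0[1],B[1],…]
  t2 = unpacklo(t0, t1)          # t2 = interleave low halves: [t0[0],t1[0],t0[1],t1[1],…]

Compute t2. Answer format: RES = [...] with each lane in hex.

  t0: 28 77 51 ae 16 ce 64 24
  t1: 28 e8 77 80 51 de ae 7e
  t2: 28 28 77 e8 51 77 ae 80

RES = [ 0x28  0x28  0x77  0xe8  0x51  0x77  0xae  0x80 ]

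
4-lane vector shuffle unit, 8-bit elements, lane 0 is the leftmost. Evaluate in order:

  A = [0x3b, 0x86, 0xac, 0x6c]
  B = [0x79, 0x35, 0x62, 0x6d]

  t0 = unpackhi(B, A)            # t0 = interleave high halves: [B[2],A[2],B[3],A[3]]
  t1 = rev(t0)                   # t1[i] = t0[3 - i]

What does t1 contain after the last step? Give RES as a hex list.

RES = [ 0x6c  0x6d  0xac  0x62 ]

  t0: 62 ac 6d 6c
  t1: 6c 6d ac 62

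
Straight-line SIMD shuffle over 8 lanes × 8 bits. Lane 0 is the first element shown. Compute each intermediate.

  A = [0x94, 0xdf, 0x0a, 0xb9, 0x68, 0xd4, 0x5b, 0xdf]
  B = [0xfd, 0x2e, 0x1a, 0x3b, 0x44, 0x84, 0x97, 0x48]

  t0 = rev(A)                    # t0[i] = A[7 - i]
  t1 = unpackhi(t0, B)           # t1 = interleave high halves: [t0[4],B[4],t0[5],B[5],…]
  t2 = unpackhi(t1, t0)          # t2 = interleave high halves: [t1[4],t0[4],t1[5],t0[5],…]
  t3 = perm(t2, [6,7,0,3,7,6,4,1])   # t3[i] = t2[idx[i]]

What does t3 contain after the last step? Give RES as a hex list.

t0 = [0xdf, 0x5b, 0xd4, 0x68, 0xb9, 0x0a, 0xdf, 0x94]
t1 = [0xb9, 0x44, 0x0a, 0x84, 0xdf, 0x97, 0x94, 0x48]
t2 = [0xdf, 0xb9, 0x97, 0x0a, 0x94, 0xdf, 0x48, 0x94]
t3 = [0x48, 0x94, 0xdf, 0x0a, 0x94, 0x48, 0x94, 0xb9]

RES = [0x48, 0x94, 0xdf, 0x0a, 0x94, 0x48, 0x94, 0xb9]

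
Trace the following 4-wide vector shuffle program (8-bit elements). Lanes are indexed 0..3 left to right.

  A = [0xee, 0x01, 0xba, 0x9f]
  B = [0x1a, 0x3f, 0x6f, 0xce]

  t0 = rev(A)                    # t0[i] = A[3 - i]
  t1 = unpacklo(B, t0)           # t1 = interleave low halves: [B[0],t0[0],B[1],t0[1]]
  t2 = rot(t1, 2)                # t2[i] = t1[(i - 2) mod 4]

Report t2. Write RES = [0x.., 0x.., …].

RES = [ 0x3f  0xba  0x1a  0x9f ]

→ t0 |9f|ba|01|ee|
→ t1 |1a|9f|3f|ba|
→ t2 |3f|ba|1a|9f|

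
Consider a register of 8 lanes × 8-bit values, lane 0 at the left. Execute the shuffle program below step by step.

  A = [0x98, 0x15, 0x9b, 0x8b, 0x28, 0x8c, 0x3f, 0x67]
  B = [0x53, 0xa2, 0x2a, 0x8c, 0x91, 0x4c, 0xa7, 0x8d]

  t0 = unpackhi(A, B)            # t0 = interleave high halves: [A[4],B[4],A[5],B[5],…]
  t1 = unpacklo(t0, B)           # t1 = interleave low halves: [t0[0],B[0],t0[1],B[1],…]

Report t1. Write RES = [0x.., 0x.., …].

RES = [ 0x28  0x53  0x91  0xa2  0x8c  0x2a  0x4c  0x8c ]

→ t0 |28|91|8c|4c|3f|a7|67|8d|
→ t1 |28|53|91|a2|8c|2a|4c|8c|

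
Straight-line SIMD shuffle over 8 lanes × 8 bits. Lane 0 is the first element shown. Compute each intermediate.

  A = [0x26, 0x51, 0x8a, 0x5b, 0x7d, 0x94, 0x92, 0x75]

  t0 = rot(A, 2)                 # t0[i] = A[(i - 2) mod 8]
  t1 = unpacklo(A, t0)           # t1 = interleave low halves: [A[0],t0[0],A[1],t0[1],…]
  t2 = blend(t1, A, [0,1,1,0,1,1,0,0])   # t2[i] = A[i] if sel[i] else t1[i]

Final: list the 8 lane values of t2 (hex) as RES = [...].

t0 = [0x92, 0x75, 0x26, 0x51, 0x8a, 0x5b, 0x7d, 0x94]
t1 = [0x26, 0x92, 0x51, 0x75, 0x8a, 0x26, 0x5b, 0x51]
t2 = [0x26, 0x51, 0x8a, 0x75, 0x7d, 0x94, 0x5b, 0x51]

RES = [ 0x26  0x51  0x8a  0x75  0x7d  0x94  0x5b  0x51 ]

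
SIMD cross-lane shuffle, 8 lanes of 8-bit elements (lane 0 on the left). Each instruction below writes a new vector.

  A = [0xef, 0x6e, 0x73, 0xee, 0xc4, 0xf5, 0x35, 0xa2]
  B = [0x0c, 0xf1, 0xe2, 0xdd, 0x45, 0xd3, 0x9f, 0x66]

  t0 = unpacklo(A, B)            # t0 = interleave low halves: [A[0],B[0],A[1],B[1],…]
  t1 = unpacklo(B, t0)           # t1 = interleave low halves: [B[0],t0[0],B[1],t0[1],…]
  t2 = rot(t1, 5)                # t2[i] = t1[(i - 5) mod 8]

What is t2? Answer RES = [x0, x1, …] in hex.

RES = [0x0c, 0xe2, 0x6e, 0xdd, 0xf1, 0x0c, 0xef, 0xf1]

t0 = [0xef, 0x0c, 0x6e, 0xf1, 0x73, 0xe2, 0xee, 0xdd]
t1 = [0x0c, 0xef, 0xf1, 0x0c, 0xe2, 0x6e, 0xdd, 0xf1]
t2 = [0x0c, 0xe2, 0x6e, 0xdd, 0xf1, 0x0c, 0xef, 0xf1]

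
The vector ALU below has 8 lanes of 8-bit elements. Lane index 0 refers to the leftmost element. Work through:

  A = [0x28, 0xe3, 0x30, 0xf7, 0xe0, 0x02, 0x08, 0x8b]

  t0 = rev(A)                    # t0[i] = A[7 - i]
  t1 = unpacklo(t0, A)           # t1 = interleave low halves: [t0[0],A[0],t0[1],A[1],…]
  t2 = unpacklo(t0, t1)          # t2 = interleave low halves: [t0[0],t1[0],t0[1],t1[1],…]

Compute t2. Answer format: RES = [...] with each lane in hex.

RES = [0x8b, 0x8b, 0x08, 0x28, 0x02, 0x08, 0xe0, 0xe3]

t0 = [0x8b, 0x08, 0x02, 0xe0, 0xf7, 0x30, 0xe3, 0x28]
t1 = [0x8b, 0x28, 0x08, 0xe3, 0x02, 0x30, 0xe0, 0xf7]
t2 = [0x8b, 0x8b, 0x08, 0x28, 0x02, 0x08, 0xe0, 0xe3]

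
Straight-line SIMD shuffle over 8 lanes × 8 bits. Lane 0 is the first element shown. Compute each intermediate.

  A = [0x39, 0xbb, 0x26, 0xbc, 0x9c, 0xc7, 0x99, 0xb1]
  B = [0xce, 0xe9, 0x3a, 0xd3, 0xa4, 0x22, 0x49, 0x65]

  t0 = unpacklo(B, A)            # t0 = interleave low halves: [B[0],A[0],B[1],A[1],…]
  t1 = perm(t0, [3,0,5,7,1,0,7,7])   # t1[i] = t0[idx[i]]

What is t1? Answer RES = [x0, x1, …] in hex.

RES = [0xbb, 0xce, 0x26, 0xbc, 0x39, 0xce, 0xbc, 0xbc]

t0 = [0xce, 0x39, 0xe9, 0xbb, 0x3a, 0x26, 0xd3, 0xbc]
t1 = [0xbb, 0xce, 0x26, 0xbc, 0x39, 0xce, 0xbc, 0xbc]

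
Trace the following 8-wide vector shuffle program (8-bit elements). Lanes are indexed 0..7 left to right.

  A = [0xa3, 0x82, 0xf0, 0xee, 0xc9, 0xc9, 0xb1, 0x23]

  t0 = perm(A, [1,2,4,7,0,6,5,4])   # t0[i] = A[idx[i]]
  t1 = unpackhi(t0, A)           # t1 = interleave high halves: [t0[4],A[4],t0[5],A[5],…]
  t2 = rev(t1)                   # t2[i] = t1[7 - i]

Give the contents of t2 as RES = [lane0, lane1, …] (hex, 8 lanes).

RES = [0x23, 0xc9, 0xb1, 0xc9, 0xc9, 0xb1, 0xc9, 0xa3]

→ t0 |82|f0|c9|23|a3|b1|c9|c9|
→ t1 |a3|c9|b1|c9|c9|b1|c9|23|
→ t2 |23|c9|b1|c9|c9|b1|c9|a3|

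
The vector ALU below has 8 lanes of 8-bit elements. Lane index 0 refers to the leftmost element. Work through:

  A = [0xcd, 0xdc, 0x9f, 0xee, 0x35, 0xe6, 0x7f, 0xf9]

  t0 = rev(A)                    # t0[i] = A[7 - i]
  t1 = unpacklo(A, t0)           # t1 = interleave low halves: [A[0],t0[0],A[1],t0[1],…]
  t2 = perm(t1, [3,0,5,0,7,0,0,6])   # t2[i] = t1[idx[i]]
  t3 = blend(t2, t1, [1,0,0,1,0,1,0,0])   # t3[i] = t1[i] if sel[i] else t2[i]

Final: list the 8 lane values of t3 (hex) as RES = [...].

  t0: f9 7f e6 35 ee 9f dc cd
  t1: cd f9 dc 7f 9f e6 ee 35
  t2: 7f cd e6 cd 35 cd cd ee
  t3: cd cd e6 7f 35 e6 cd ee

RES = [0xcd, 0xcd, 0xe6, 0x7f, 0x35, 0xe6, 0xcd, 0xee]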